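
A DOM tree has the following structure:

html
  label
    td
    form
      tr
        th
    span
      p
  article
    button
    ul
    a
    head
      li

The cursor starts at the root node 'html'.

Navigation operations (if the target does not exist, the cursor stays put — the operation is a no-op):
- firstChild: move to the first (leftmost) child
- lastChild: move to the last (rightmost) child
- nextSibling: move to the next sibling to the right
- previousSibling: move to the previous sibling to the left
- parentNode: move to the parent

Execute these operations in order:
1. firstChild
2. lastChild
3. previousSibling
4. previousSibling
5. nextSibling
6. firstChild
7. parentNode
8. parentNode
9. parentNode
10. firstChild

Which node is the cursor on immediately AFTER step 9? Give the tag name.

Answer: html

Derivation:
After 1 (firstChild): label
After 2 (lastChild): span
After 3 (previousSibling): form
After 4 (previousSibling): td
After 5 (nextSibling): form
After 6 (firstChild): tr
After 7 (parentNode): form
After 8 (parentNode): label
After 9 (parentNode): html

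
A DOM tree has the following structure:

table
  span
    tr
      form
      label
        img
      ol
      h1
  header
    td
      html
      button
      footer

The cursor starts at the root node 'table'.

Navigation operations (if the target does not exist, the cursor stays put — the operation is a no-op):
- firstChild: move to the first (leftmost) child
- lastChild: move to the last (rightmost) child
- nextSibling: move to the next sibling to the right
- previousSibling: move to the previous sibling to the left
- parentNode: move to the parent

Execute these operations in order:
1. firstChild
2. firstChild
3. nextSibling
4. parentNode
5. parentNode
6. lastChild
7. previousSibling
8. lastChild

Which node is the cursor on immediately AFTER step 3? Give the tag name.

After 1 (firstChild): span
After 2 (firstChild): tr
After 3 (nextSibling): tr (no-op, stayed)

Answer: tr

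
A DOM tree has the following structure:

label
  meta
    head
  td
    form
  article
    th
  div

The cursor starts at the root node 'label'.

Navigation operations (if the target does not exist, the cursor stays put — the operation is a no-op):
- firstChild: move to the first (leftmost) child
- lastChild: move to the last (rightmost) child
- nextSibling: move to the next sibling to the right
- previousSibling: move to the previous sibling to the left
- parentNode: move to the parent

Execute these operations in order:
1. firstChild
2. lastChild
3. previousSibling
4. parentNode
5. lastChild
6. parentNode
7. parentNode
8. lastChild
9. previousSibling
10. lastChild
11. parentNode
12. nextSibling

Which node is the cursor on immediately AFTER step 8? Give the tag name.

After 1 (firstChild): meta
After 2 (lastChild): head
After 3 (previousSibling): head (no-op, stayed)
After 4 (parentNode): meta
After 5 (lastChild): head
After 6 (parentNode): meta
After 7 (parentNode): label
After 8 (lastChild): div

Answer: div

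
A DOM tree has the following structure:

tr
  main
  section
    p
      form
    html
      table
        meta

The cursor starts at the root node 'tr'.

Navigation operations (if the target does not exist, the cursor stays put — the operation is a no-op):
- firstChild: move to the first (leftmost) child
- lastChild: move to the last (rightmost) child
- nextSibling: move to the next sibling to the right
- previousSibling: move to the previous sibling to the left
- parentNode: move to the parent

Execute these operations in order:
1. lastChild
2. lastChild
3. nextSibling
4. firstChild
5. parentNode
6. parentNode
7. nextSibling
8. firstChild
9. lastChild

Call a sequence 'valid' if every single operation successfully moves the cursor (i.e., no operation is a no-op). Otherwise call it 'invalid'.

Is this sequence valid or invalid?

After 1 (lastChild): section
After 2 (lastChild): html
After 3 (nextSibling): html (no-op, stayed)
After 4 (firstChild): table
After 5 (parentNode): html
After 6 (parentNode): section
After 7 (nextSibling): section (no-op, stayed)
After 8 (firstChild): p
After 9 (lastChild): form

Answer: invalid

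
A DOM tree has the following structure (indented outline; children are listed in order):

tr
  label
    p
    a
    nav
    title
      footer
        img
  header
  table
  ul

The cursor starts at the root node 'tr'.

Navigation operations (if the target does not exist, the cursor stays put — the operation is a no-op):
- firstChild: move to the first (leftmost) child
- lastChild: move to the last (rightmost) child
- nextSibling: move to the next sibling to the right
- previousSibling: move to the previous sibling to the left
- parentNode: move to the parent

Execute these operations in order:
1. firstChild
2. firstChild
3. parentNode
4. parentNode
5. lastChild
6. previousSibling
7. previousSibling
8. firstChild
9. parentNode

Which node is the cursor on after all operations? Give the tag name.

After 1 (firstChild): label
After 2 (firstChild): p
After 3 (parentNode): label
After 4 (parentNode): tr
After 5 (lastChild): ul
After 6 (previousSibling): table
After 7 (previousSibling): header
After 8 (firstChild): header (no-op, stayed)
After 9 (parentNode): tr

Answer: tr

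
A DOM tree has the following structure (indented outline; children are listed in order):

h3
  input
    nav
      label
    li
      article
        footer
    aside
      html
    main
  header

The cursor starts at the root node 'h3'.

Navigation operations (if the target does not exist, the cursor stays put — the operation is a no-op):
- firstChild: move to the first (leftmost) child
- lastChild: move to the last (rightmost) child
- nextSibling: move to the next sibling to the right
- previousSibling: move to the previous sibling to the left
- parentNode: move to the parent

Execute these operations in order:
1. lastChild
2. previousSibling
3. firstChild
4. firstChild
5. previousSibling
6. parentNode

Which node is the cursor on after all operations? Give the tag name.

Answer: nav

Derivation:
After 1 (lastChild): header
After 2 (previousSibling): input
After 3 (firstChild): nav
After 4 (firstChild): label
After 5 (previousSibling): label (no-op, stayed)
After 6 (parentNode): nav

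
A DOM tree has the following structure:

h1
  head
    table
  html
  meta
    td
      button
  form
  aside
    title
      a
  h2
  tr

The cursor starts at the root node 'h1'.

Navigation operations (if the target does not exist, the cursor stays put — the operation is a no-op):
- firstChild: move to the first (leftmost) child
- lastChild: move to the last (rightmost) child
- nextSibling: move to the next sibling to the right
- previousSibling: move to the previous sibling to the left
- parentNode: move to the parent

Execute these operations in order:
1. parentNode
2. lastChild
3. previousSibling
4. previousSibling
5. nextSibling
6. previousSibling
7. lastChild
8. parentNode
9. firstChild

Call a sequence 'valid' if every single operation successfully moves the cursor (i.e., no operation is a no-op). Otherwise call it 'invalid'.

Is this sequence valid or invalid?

After 1 (parentNode): h1 (no-op, stayed)
After 2 (lastChild): tr
After 3 (previousSibling): h2
After 4 (previousSibling): aside
After 5 (nextSibling): h2
After 6 (previousSibling): aside
After 7 (lastChild): title
After 8 (parentNode): aside
After 9 (firstChild): title

Answer: invalid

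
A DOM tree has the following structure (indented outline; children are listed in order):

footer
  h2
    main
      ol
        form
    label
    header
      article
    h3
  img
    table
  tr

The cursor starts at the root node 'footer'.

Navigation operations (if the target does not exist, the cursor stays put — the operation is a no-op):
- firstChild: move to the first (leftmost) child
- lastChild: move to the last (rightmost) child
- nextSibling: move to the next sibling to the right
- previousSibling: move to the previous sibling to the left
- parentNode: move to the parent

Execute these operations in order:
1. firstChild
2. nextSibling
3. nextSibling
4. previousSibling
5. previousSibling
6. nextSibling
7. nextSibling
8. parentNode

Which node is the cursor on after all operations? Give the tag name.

Answer: footer

Derivation:
After 1 (firstChild): h2
After 2 (nextSibling): img
After 3 (nextSibling): tr
After 4 (previousSibling): img
After 5 (previousSibling): h2
After 6 (nextSibling): img
After 7 (nextSibling): tr
After 8 (parentNode): footer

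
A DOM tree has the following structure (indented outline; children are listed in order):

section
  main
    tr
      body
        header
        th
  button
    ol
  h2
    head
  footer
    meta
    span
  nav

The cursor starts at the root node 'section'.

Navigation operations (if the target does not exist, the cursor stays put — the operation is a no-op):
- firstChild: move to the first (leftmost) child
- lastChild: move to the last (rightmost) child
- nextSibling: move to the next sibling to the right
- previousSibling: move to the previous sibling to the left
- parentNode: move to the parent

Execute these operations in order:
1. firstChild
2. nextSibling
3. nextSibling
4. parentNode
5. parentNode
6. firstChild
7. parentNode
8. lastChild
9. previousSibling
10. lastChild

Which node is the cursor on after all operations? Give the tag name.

After 1 (firstChild): main
After 2 (nextSibling): button
After 3 (nextSibling): h2
After 4 (parentNode): section
After 5 (parentNode): section (no-op, stayed)
After 6 (firstChild): main
After 7 (parentNode): section
After 8 (lastChild): nav
After 9 (previousSibling): footer
After 10 (lastChild): span

Answer: span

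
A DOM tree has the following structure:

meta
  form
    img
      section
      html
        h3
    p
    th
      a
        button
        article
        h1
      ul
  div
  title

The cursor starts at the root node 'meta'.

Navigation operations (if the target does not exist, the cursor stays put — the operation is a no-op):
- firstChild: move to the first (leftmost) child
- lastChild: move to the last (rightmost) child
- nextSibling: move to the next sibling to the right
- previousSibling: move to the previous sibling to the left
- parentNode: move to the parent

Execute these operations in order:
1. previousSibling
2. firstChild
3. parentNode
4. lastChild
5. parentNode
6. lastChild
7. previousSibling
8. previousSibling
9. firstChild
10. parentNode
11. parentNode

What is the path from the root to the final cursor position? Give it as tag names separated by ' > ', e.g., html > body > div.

After 1 (previousSibling): meta (no-op, stayed)
After 2 (firstChild): form
After 3 (parentNode): meta
After 4 (lastChild): title
After 5 (parentNode): meta
After 6 (lastChild): title
After 7 (previousSibling): div
After 8 (previousSibling): form
After 9 (firstChild): img
After 10 (parentNode): form
After 11 (parentNode): meta

Answer: meta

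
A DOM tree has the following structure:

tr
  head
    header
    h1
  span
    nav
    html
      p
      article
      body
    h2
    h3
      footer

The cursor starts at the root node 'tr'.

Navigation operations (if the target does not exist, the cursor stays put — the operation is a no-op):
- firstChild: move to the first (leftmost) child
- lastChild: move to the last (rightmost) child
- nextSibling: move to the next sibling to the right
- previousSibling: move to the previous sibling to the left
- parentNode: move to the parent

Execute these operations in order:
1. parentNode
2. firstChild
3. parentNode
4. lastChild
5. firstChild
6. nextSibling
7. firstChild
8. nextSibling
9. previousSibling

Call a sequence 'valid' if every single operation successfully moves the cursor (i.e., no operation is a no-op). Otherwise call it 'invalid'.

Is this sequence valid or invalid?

After 1 (parentNode): tr (no-op, stayed)
After 2 (firstChild): head
After 3 (parentNode): tr
After 4 (lastChild): span
After 5 (firstChild): nav
After 6 (nextSibling): html
After 7 (firstChild): p
After 8 (nextSibling): article
After 9 (previousSibling): p

Answer: invalid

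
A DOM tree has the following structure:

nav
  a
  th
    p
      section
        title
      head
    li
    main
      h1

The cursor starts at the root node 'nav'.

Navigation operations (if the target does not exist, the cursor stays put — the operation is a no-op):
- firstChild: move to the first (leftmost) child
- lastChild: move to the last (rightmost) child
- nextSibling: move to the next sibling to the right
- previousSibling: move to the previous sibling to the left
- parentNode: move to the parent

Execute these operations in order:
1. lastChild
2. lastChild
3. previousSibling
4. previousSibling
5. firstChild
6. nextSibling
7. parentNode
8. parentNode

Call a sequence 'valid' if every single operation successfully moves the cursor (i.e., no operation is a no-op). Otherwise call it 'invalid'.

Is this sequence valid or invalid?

After 1 (lastChild): th
After 2 (lastChild): main
After 3 (previousSibling): li
After 4 (previousSibling): p
After 5 (firstChild): section
After 6 (nextSibling): head
After 7 (parentNode): p
After 8 (parentNode): th

Answer: valid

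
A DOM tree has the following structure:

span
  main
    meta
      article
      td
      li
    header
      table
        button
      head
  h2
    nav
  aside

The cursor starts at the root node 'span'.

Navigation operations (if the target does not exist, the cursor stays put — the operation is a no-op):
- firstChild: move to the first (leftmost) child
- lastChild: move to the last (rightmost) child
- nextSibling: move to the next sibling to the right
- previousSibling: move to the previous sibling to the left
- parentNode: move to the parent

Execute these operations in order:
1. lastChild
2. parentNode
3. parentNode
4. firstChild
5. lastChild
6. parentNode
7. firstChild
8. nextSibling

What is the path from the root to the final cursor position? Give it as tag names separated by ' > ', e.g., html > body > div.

Answer: span > main > header

Derivation:
After 1 (lastChild): aside
After 2 (parentNode): span
After 3 (parentNode): span (no-op, stayed)
After 4 (firstChild): main
After 5 (lastChild): header
After 6 (parentNode): main
After 7 (firstChild): meta
After 8 (nextSibling): header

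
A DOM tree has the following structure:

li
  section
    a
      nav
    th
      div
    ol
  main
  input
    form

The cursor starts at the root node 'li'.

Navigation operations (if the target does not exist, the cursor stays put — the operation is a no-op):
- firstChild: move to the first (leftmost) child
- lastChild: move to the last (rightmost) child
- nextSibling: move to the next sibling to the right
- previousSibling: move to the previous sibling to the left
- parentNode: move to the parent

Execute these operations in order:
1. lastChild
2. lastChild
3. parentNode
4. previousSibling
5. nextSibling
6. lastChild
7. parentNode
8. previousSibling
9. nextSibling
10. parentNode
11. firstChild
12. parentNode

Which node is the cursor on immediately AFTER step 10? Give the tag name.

After 1 (lastChild): input
After 2 (lastChild): form
After 3 (parentNode): input
After 4 (previousSibling): main
After 5 (nextSibling): input
After 6 (lastChild): form
After 7 (parentNode): input
After 8 (previousSibling): main
After 9 (nextSibling): input
After 10 (parentNode): li

Answer: li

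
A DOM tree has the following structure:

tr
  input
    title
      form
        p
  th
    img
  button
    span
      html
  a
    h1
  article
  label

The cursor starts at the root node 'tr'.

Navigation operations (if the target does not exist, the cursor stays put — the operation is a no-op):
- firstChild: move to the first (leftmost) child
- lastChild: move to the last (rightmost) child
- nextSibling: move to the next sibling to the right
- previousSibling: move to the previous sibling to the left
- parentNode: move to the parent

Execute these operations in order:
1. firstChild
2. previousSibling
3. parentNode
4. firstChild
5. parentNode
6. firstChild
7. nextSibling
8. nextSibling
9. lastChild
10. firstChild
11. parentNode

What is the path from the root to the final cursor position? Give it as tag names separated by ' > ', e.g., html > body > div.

Answer: tr > button > span

Derivation:
After 1 (firstChild): input
After 2 (previousSibling): input (no-op, stayed)
After 3 (parentNode): tr
After 4 (firstChild): input
After 5 (parentNode): tr
After 6 (firstChild): input
After 7 (nextSibling): th
After 8 (nextSibling): button
After 9 (lastChild): span
After 10 (firstChild): html
After 11 (parentNode): span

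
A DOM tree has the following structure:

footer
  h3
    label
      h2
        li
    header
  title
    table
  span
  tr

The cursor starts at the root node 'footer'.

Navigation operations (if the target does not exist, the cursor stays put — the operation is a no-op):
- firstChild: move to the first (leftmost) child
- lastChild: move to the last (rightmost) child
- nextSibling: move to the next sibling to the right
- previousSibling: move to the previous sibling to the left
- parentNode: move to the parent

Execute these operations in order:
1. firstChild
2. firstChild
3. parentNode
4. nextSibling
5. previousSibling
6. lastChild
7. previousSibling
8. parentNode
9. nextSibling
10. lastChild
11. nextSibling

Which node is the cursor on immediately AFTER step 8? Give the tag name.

After 1 (firstChild): h3
After 2 (firstChild): label
After 3 (parentNode): h3
After 4 (nextSibling): title
After 5 (previousSibling): h3
After 6 (lastChild): header
After 7 (previousSibling): label
After 8 (parentNode): h3

Answer: h3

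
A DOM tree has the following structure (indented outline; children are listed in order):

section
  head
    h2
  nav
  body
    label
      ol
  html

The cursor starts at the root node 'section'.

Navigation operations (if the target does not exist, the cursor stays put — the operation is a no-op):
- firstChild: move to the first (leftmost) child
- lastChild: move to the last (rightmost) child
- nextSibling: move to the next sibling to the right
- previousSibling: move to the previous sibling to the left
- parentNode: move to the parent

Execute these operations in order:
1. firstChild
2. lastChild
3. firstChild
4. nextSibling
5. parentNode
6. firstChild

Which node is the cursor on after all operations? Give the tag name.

After 1 (firstChild): head
After 2 (lastChild): h2
After 3 (firstChild): h2 (no-op, stayed)
After 4 (nextSibling): h2 (no-op, stayed)
After 5 (parentNode): head
After 6 (firstChild): h2

Answer: h2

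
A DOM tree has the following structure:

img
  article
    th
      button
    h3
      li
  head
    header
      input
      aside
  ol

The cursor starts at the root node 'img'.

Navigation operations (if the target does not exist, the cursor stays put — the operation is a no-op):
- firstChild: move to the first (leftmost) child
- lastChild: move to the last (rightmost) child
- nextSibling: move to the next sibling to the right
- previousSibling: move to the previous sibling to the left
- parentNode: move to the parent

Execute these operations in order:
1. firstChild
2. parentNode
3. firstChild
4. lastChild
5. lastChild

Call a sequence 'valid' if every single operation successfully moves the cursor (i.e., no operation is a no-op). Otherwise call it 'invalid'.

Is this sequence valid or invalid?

After 1 (firstChild): article
After 2 (parentNode): img
After 3 (firstChild): article
After 4 (lastChild): h3
After 5 (lastChild): li

Answer: valid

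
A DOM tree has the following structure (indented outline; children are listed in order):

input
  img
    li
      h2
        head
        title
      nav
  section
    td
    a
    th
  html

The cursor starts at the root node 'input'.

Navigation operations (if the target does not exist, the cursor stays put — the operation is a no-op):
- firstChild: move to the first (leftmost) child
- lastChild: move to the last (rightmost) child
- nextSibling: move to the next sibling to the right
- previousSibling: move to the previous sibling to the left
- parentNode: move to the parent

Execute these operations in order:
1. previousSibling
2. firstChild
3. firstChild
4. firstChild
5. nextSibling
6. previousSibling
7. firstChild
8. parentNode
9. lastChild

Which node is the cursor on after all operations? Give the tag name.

Answer: title

Derivation:
After 1 (previousSibling): input (no-op, stayed)
After 2 (firstChild): img
After 3 (firstChild): li
After 4 (firstChild): h2
After 5 (nextSibling): nav
After 6 (previousSibling): h2
After 7 (firstChild): head
After 8 (parentNode): h2
After 9 (lastChild): title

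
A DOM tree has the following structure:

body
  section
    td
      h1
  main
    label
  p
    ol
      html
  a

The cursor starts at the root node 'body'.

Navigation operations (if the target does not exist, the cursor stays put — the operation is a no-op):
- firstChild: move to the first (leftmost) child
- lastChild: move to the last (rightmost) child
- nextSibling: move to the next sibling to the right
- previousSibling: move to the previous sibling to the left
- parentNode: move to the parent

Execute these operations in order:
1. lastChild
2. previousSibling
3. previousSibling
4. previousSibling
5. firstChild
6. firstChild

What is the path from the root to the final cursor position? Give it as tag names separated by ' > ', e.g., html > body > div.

After 1 (lastChild): a
After 2 (previousSibling): p
After 3 (previousSibling): main
After 4 (previousSibling): section
After 5 (firstChild): td
After 6 (firstChild): h1

Answer: body > section > td > h1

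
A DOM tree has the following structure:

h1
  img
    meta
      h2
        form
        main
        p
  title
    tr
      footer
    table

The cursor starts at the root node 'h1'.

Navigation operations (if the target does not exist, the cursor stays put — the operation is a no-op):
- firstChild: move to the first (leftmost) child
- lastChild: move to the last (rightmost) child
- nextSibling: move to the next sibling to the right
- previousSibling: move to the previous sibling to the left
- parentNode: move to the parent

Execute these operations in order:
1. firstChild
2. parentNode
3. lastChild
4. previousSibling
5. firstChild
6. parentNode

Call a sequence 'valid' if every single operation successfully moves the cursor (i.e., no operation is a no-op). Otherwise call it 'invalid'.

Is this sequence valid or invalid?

Answer: valid

Derivation:
After 1 (firstChild): img
After 2 (parentNode): h1
After 3 (lastChild): title
After 4 (previousSibling): img
After 5 (firstChild): meta
After 6 (parentNode): img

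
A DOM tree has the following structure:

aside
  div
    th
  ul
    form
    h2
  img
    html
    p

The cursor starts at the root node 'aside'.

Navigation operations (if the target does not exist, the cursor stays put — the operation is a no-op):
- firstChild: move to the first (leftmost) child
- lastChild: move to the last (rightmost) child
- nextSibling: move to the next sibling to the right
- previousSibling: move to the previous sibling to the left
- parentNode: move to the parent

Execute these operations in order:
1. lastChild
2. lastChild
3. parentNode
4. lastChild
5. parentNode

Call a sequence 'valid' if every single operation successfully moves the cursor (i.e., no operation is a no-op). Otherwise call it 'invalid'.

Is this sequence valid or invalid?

After 1 (lastChild): img
After 2 (lastChild): p
After 3 (parentNode): img
After 4 (lastChild): p
After 5 (parentNode): img

Answer: valid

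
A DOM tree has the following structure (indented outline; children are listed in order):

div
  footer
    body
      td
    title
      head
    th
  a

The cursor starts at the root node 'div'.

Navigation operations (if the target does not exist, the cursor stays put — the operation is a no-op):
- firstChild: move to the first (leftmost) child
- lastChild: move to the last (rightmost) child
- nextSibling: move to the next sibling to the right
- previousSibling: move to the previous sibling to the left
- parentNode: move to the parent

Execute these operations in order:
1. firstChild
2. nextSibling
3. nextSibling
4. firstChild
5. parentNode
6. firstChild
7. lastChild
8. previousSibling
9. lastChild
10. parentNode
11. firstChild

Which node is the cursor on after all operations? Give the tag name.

Answer: head

Derivation:
After 1 (firstChild): footer
After 2 (nextSibling): a
After 3 (nextSibling): a (no-op, stayed)
After 4 (firstChild): a (no-op, stayed)
After 5 (parentNode): div
After 6 (firstChild): footer
After 7 (lastChild): th
After 8 (previousSibling): title
After 9 (lastChild): head
After 10 (parentNode): title
After 11 (firstChild): head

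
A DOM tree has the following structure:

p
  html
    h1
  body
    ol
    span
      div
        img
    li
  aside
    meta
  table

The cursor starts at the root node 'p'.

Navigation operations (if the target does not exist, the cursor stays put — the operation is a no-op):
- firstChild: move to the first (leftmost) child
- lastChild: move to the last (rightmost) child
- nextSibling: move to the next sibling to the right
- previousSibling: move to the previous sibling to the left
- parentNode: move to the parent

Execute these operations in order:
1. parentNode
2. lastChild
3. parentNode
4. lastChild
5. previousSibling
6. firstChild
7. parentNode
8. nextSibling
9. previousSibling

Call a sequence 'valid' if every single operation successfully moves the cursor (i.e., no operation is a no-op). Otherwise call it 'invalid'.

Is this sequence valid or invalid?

After 1 (parentNode): p (no-op, stayed)
After 2 (lastChild): table
After 3 (parentNode): p
After 4 (lastChild): table
After 5 (previousSibling): aside
After 6 (firstChild): meta
After 7 (parentNode): aside
After 8 (nextSibling): table
After 9 (previousSibling): aside

Answer: invalid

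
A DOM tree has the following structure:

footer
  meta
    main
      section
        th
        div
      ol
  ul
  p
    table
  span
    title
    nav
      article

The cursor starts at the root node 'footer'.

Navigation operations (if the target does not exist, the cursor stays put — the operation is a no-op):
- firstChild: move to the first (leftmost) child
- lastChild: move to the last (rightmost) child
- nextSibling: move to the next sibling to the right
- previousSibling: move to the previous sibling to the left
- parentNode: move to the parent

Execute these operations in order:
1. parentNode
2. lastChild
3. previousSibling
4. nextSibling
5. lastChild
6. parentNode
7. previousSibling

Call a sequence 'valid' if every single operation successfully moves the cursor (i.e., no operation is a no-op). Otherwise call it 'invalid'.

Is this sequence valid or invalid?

Answer: invalid

Derivation:
After 1 (parentNode): footer (no-op, stayed)
After 2 (lastChild): span
After 3 (previousSibling): p
After 4 (nextSibling): span
After 5 (lastChild): nav
After 6 (parentNode): span
After 7 (previousSibling): p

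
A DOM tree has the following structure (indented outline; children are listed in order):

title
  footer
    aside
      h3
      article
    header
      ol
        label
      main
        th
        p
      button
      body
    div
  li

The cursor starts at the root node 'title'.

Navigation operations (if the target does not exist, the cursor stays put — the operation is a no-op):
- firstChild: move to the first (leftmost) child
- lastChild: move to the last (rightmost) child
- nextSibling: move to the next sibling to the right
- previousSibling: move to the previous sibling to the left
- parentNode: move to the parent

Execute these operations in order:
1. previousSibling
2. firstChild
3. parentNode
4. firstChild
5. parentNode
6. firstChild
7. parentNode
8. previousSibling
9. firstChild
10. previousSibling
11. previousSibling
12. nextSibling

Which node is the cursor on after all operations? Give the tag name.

After 1 (previousSibling): title (no-op, stayed)
After 2 (firstChild): footer
After 3 (parentNode): title
After 4 (firstChild): footer
After 5 (parentNode): title
After 6 (firstChild): footer
After 7 (parentNode): title
After 8 (previousSibling): title (no-op, stayed)
After 9 (firstChild): footer
After 10 (previousSibling): footer (no-op, stayed)
After 11 (previousSibling): footer (no-op, stayed)
After 12 (nextSibling): li

Answer: li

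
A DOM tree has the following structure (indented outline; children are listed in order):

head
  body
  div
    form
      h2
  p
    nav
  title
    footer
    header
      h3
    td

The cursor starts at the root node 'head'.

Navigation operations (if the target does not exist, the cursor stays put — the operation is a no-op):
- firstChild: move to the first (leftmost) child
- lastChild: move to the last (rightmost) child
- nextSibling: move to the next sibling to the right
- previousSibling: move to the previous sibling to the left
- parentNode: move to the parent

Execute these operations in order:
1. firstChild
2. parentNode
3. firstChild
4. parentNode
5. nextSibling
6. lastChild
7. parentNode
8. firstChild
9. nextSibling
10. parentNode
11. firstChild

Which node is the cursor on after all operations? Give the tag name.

Answer: body

Derivation:
After 1 (firstChild): body
After 2 (parentNode): head
After 3 (firstChild): body
After 4 (parentNode): head
After 5 (nextSibling): head (no-op, stayed)
After 6 (lastChild): title
After 7 (parentNode): head
After 8 (firstChild): body
After 9 (nextSibling): div
After 10 (parentNode): head
After 11 (firstChild): body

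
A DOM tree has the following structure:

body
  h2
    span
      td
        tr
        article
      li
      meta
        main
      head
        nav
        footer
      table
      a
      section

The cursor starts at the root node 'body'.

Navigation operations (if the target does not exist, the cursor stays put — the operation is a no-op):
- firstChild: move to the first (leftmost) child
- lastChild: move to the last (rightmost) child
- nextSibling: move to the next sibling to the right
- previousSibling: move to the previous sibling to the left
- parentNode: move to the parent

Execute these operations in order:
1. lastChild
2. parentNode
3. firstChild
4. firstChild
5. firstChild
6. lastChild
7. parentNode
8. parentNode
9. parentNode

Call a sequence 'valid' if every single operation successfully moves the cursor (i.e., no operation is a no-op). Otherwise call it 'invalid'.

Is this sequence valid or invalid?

Answer: valid

Derivation:
After 1 (lastChild): h2
After 2 (parentNode): body
After 3 (firstChild): h2
After 4 (firstChild): span
After 5 (firstChild): td
After 6 (lastChild): article
After 7 (parentNode): td
After 8 (parentNode): span
After 9 (parentNode): h2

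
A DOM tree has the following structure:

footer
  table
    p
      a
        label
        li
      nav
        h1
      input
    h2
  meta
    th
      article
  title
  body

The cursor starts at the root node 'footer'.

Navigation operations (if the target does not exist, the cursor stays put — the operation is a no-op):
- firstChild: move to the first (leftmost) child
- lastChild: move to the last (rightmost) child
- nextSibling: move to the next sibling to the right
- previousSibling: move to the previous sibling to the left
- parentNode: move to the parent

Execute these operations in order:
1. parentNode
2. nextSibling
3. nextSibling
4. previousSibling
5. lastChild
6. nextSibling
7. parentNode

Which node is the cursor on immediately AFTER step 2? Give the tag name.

Answer: footer

Derivation:
After 1 (parentNode): footer (no-op, stayed)
After 2 (nextSibling): footer (no-op, stayed)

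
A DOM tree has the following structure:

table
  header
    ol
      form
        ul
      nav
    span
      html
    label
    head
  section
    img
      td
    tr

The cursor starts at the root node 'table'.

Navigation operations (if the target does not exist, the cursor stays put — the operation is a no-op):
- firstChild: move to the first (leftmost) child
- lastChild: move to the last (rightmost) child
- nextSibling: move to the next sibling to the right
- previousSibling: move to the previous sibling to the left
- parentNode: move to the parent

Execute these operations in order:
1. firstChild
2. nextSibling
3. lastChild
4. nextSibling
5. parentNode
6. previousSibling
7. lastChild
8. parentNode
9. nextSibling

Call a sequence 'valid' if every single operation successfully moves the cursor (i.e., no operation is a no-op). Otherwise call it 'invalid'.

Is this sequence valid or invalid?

Answer: invalid

Derivation:
After 1 (firstChild): header
After 2 (nextSibling): section
After 3 (lastChild): tr
After 4 (nextSibling): tr (no-op, stayed)
After 5 (parentNode): section
After 6 (previousSibling): header
After 7 (lastChild): head
After 8 (parentNode): header
After 9 (nextSibling): section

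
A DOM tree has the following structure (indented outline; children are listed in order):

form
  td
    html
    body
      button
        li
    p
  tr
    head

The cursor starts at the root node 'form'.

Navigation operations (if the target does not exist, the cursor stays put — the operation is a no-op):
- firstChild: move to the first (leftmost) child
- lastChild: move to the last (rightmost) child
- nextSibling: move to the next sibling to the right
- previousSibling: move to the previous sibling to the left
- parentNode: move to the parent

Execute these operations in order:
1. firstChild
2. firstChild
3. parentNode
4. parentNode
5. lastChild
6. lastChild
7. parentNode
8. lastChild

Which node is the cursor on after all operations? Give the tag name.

After 1 (firstChild): td
After 2 (firstChild): html
After 3 (parentNode): td
After 4 (parentNode): form
After 5 (lastChild): tr
After 6 (lastChild): head
After 7 (parentNode): tr
After 8 (lastChild): head

Answer: head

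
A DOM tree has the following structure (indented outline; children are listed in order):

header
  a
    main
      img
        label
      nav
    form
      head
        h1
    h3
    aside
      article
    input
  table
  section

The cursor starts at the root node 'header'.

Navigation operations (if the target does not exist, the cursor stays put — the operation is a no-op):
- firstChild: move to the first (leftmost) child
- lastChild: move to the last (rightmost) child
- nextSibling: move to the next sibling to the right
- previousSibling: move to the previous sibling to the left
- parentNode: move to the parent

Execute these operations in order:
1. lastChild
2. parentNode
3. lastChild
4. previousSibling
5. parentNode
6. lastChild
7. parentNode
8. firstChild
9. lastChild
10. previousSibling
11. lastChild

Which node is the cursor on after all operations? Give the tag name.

After 1 (lastChild): section
After 2 (parentNode): header
After 3 (lastChild): section
After 4 (previousSibling): table
After 5 (parentNode): header
After 6 (lastChild): section
After 7 (parentNode): header
After 8 (firstChild): a
After 9 (lastChild): input
After 10 (previousSibling): aside
After 11 (lastChild): article

Answer: article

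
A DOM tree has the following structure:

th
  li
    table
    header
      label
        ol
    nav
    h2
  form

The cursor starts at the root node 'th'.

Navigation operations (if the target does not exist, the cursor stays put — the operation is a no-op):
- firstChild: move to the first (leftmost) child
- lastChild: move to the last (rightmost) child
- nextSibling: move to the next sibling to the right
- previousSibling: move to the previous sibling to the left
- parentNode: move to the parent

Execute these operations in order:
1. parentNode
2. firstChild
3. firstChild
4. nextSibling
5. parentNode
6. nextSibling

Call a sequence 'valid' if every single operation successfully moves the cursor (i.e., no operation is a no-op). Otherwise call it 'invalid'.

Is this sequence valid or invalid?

After 1 (parentNode): th (no-op, stayed)
After 2 (firstChild): li
After 3 (firstChild): table
After 4 (nextSibling): header
After 5 (parentNode): li
After 6 (nextSibling): form

Answer: invalid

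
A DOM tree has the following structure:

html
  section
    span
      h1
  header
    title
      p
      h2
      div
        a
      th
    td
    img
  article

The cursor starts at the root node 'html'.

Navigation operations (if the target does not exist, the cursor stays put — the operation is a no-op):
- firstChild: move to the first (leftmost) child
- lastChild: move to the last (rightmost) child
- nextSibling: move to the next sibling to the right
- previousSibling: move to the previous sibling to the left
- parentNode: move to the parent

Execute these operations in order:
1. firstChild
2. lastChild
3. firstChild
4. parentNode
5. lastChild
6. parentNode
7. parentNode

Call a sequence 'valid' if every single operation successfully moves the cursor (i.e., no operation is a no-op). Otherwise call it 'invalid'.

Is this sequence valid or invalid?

After 1 (firstChild): section
After 2 (lastChild): span
After 3 (firstChild): h1
After 4 (parentNode): span
After 5 (lastChild): h1
After 6 (parentNode): span
After 7 (parentNode): section

Answer: valid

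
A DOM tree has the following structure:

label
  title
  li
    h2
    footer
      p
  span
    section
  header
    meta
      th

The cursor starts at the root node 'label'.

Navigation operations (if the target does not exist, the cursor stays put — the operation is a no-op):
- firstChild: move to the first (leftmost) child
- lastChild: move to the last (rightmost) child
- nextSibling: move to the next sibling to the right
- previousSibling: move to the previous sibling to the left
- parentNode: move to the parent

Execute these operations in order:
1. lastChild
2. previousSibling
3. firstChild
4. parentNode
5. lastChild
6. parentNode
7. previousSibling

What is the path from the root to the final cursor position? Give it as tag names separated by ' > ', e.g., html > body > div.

After 1 (lastChild): header
After 2 (previousSibling): span
After 3 (firstChild): section
After 4 (parentNode): span
After 5 (lastChild): section
After 6 (parentNode): span
After 7 (previousSibling): li

Answer: label > li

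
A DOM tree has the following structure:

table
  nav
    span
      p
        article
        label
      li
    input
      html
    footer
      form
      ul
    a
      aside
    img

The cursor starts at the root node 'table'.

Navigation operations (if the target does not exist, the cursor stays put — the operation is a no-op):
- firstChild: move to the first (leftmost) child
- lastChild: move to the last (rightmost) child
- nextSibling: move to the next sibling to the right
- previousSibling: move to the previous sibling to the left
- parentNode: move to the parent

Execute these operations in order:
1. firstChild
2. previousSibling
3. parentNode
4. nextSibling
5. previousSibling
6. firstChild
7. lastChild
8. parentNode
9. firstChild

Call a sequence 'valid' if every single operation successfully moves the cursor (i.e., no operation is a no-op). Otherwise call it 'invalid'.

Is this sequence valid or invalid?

Answer: invalid

Derivation:
After 1 (firstChild): nav
After 2 (previousSibling): nav (no-op, stayed)
After 3 (parentNode): table
After 4 (nextSibling): table (no-op, stayed)
After 5 (previousSibling): table (no-op, stayed)
After 6 (firstChild): nav
After 7 (lastChild): img
After 8 (parentNode): nav
After 9 (firstChild): span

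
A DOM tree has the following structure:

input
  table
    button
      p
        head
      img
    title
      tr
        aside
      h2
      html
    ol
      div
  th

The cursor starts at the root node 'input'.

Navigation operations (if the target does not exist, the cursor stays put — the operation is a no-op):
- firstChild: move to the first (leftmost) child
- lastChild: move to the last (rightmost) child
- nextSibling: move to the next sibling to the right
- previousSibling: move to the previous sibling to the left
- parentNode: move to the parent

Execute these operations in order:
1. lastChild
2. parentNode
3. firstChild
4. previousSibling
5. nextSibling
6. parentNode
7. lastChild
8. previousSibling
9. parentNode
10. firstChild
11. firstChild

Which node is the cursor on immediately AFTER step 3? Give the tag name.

Answer: table

Derivation:
After 1 (lastChild): th
After 2 (parentNode): input
After 3 (firstChild): table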